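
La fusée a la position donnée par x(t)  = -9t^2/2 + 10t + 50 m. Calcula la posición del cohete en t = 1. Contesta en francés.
Nous avons la position x(t) = -9·t^2/2 + 10·t + 50. En substituant t = 1: x(1) = 111/2.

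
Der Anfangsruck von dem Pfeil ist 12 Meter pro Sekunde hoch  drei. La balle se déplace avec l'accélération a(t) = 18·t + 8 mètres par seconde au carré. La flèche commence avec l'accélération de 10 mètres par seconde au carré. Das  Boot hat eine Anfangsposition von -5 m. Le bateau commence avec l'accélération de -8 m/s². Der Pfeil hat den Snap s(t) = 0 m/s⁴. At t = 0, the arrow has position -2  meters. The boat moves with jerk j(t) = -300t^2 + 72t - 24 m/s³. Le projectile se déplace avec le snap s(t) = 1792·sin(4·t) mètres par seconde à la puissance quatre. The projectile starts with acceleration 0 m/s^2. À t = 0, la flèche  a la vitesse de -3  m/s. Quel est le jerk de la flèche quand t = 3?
Nous devons intégrer notre équation du snap s(t) = 0 1 fois. En prenant ∫s(t)dt et en appliquant j(0) = 12, nous trouvons j(t) = 12. En utilisant j(t) = 12 et en substituant t = 3, nous trouvons j = 12.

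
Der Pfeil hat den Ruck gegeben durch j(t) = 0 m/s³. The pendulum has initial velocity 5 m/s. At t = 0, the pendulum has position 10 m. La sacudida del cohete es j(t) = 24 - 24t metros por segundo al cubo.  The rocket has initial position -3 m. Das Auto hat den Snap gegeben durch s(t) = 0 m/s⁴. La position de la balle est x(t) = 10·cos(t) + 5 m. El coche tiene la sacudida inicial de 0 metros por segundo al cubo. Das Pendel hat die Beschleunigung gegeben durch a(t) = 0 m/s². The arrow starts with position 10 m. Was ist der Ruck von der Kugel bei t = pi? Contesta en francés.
Pour résoudre ceci, nous devons prendre 3 dérivées de notre équation de la position x(t) = 10·cos(t) + 5. La dérivée de la position donne la vitesse: v(t) = -10·sin(t). En prenant d/dt de v(t), nous trouvons a(t) = -10·cos(t). En dérivant l'accélération, nous obtenons le jerk: j(t) = 10·sin(t). Nous avons le jerk j(t) = 10·sin(t). En substituant t = pi: j(pi) = 0.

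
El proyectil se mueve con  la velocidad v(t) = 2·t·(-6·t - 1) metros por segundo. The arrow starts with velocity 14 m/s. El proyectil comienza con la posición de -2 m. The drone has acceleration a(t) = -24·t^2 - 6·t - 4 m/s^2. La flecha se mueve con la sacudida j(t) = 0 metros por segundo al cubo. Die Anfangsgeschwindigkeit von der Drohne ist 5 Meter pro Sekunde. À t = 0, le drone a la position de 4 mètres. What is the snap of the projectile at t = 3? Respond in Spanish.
Para resolver esto, necesitamos tomar 3 derivadas de nuestra ecuación de la velocidad v(t) = 2·t·(-6·t - 1). Tomando d/dt de v(t), encontramos a(t) = -24·t - 2. La derivada de la aceleración da la sacudida: j(t) = -24. La derivada de la sacudida da el snap: s(t) = 0. Usando s(t) = 0 y sustituyendo t = 3, encontramos s = 0.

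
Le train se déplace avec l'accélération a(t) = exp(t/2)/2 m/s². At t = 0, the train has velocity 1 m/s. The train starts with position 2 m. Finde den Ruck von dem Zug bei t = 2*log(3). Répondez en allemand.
Ausgehend von der Beschleunigung a(t) = exp(t/2)/2, nehmen wir 1 Ableitung. Mit d/dt von a(t) finden wir j(t) = exp(t/2)/4. Mit j(t) = exp(t/2)/4 und Einsetzen von t = 2*log(3), finden wir j = 3/4.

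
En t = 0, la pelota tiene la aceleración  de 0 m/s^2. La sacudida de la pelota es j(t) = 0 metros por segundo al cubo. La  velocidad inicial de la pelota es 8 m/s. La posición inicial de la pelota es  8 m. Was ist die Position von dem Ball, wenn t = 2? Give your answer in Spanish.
Partiendo de la sacudida j(t) = 0, tomamos 3 antiderivadas. La integral de la sacudida, con a(0) = 0, da la aceleración: a(t) = 0. Integrando la aceleración y usando la condición inicial v(0) = 8, obtenemos v(t) = 8. La integral de la velocidad es la posición. Usando x(0) = 8, obtenemos x(t) = 8·t + 8. De la ecuación de la posición x(t) = 8·t + 8, sustituimos t = 2 para obtener x = 24.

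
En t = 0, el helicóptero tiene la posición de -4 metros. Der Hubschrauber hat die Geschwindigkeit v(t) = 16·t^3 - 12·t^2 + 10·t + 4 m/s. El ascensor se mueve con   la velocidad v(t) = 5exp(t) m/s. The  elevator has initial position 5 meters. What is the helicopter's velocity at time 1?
From the given velocity equation v(t) = 16·t^3 - 12·t^2 + 10·t + 4, we substitute t = 1 to get v = 18.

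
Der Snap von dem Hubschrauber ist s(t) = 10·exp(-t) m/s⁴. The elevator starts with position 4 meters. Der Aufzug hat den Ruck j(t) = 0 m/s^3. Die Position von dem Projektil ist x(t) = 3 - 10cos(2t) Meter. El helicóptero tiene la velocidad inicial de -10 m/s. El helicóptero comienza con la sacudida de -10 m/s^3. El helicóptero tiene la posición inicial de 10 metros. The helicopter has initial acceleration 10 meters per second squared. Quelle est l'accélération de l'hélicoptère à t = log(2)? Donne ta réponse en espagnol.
Para resolver esto, necesitamos tomar 2 integrales de nuestra ecuación del snap s(t) = 10·exp(-t). Tomando ∫s(t)dt y aplicando j(0) = -10, encontramos j(t) = -10·exp(-t). La integral de la sacudida es la aceleración. Usando a(0) = 10, obtenemos a(t) = 10·exp(-t). De la ecuación de la aceleración a(t) = 10·exp(-t), sustituimos t = log(2) para obtener a = 5.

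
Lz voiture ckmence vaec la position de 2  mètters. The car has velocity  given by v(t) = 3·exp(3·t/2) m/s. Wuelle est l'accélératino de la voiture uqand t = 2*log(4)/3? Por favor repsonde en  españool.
Debemos derivar nuestra ecuación de la velocidad v(t) = 3·exp(3·t/2) 1 vez. Tomando d/dt de v(t), encontramos a(t) = 9·exp(3·t/2)/2. Tenemos la aceleración a(t) = 9·exp(3·t/2)/2. Sustituyendo t = 2*log(4)/3: a(2*log(4)/3) = 18.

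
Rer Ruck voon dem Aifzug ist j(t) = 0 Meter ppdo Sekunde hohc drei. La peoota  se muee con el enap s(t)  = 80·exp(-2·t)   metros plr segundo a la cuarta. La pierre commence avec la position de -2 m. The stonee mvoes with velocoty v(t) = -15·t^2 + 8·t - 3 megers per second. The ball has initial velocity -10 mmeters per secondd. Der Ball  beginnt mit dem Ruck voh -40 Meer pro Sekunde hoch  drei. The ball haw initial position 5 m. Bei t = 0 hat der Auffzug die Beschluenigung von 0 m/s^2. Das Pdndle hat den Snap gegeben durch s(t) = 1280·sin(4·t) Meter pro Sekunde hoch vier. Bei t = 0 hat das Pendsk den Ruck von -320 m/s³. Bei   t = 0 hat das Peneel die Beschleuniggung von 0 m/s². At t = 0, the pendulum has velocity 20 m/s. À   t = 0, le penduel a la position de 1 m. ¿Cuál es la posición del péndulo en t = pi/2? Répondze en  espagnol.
Debemos encontrar la integral de nuestra ecuación del snap s(t) = 1280·sin(4·t) 4 veces. La integral del snap es la sacudida. Usando j(0) = -320, obtenemos j(t) = -320·cos(4·t). Tomando ∫j(t)dt y aplicando a(0) = 0, encontramos a(t) = -80·sin(4·t). La integral de la aceleración, con v(0) = 20, da la velocidad: v(t) = 20·cos(4·t). Tomando ∫v(t)dt y aplicando x(0) = 1, encontramos x(t) = 5·sin(4·t) + 1. Tenemos la posición x(t) = 5·sin(4·t) + 1. Sustituyendo t = pi/2: x(pi/2) = 1.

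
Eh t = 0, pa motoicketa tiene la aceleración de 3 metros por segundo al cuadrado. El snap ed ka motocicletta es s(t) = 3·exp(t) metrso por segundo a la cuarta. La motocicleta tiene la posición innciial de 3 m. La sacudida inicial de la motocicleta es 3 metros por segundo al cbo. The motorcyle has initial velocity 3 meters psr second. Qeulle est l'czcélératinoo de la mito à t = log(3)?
Nous devons trouver l'intégrale de notre équation du snap s(t) = 3·exp(t) 2 fois. En intégrant le snap et en utilisant la condition initiale j(0) = 3, nous obtenons j(t) = 3·exp(t). L'intégrale du jerk est l'accélération. En utilisant a(0) = 3, nous obtenons a(t) = 3·exp(t). De l'équation de l'accélération a(t) = 3·exp(t), nous substituons t = log(3) pour obtenir a = 9.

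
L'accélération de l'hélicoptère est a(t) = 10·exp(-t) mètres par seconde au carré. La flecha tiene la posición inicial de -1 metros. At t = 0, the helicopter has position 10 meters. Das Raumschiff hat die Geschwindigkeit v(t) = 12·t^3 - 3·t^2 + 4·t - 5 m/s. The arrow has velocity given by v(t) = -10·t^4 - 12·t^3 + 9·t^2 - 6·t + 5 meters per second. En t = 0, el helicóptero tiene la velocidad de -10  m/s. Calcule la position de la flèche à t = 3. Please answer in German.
Ausgehend von der Geschwindigkeit v(t) = -10·t^4 - 12·t^3 + 9·t^2 - 6·t + 5, nehmen wir 1 Integral. Die Stammfunktion von der Geschwindigkeit ist die Position. Mit x(0) = -1 erhalten wir x(t) = -2·t^5 - 3·t^4 + 3·t^3 - 3·t^2 + 5·t - 1. Wir haben die Position x(t) = -2·t^5 - 3·t^4 + 3·t^3 - 3·t^2 + 5·t - 1. Durch Einsetzen von t = 3: x(3) = -661.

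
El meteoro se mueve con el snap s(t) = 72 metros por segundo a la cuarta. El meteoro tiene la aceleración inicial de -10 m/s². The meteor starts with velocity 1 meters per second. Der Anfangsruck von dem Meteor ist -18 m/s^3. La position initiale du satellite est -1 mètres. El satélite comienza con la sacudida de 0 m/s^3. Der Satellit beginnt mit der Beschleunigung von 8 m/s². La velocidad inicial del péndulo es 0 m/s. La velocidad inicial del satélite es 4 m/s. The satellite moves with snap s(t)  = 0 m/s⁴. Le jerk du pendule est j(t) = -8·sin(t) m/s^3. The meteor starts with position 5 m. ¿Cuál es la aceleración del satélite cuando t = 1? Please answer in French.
En partant du snap s(t) = 0, nous prenons 2 primitives. En intégrant le snap et en utilisant la condition initiale j(0) = 0, nous obtenons j(t) = 0. L'intégrale du jerk, avec a(0) = 8, donne l'accélération: a(t) = 8. Nous avons l'accélération a(t) = 8. En substituant t = 1: a(1) = 8.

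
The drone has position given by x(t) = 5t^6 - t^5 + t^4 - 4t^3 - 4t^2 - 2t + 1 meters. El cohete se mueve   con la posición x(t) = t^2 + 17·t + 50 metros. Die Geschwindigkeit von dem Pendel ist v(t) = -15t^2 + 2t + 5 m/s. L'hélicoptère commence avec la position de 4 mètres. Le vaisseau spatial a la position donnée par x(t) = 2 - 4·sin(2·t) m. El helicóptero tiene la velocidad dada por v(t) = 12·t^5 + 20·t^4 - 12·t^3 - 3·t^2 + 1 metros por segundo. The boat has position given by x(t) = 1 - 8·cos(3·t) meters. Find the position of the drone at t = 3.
We have position x(t) = 5·t^6 - t^5 + t^4 - 4·t^3 - 4·t^2 - 2·t + 1. Substituting t = 3: x(3) = 3334.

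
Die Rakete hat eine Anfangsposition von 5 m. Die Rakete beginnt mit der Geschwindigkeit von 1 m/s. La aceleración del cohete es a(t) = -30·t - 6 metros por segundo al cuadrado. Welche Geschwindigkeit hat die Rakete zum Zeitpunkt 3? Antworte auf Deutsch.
Wir müssen die Stammfunktion unserer Gleichung für die Beschleunigung a(t) = -30·t - 6 1-mal finden. Die Stammfunktion von der Beschleunigung ist die Geschwindigkeit. Mit v(0) = 1 erhalten wir v(t) = -15·t^2 - 6·t + 1. Aus der Gleichung für die Geschwindigkeit v(t) = -15·t^2 - 6·t + 1, setzen wir t = 3 ein und erhalten v = -152.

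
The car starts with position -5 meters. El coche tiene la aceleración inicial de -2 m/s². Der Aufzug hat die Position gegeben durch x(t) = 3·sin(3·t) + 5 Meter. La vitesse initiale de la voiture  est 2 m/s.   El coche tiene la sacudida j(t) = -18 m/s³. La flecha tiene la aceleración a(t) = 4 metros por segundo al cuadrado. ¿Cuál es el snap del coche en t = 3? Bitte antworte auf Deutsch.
Ausgehend von dem Ruck j(t) = -18, nehmen wir 1 Ableitung. Durch Ableiten von dem Ruck erhalten wir den Snap: s(t) = 0. Aus der Gleichung für den Snap s(t) = 0, setzen wir t = 3 ein und erhalten s = 0.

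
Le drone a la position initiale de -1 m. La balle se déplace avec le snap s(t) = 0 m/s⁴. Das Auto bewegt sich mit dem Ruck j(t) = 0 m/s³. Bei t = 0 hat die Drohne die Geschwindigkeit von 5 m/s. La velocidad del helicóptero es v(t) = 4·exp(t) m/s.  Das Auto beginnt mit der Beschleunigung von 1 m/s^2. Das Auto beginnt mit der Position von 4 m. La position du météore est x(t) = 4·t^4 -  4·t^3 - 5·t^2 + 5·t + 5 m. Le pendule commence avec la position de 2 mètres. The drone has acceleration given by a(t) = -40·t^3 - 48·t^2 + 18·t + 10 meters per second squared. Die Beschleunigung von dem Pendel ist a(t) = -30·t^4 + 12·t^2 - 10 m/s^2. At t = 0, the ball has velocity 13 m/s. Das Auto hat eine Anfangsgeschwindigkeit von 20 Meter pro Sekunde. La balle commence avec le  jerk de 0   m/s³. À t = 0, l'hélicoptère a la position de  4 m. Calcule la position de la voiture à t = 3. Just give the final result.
À t = 3, x = 137/2.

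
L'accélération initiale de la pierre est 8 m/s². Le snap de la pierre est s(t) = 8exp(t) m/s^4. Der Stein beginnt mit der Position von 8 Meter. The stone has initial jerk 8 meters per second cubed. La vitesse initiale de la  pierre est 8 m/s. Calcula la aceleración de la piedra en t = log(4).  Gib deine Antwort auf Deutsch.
Wir müssen die Stammfunktion unserer Gleichung für den Snap s(t) = 8·exp(t) 2-mal finden. Mit ∫s(t)dt und Anwendung von j(0) = 8, finden wir j(t) = 8·exp(t). Die Stammfunktion von dem Ruck, mit a(0) = 8, ergibt die Beschleunigung: a(t) = 8·exp(t). Wir haben die Beschleunigung a(t) = 8·exp(t). Durch Einsetzen von t = log(4): a(log(4)) = 32.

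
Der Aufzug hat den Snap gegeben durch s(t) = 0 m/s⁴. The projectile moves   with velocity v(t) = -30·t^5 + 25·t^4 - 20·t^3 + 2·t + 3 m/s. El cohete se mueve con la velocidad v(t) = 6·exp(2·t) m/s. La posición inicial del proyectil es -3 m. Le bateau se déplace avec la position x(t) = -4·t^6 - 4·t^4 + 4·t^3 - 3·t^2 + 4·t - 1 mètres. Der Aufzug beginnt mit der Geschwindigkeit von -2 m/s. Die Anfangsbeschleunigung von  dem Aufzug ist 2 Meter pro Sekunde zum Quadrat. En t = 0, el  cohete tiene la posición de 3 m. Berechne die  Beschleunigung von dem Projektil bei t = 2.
Ausgehend von der Geschwindigkeit v(t) = -30·t^5 + 25·t^4 - 20·t^3 + 2·t + 3, nehmen wir 1 Ableitung. Durch Ableiten von der Geschwindigkeit erhalten wir die Beschleunigung: a(t) = -150·t^4 + 100·t^3 - 60·t^2 + 2. Mit a(t) = -150·t^4 + 100·t^3 - 60·t^2 + 2 und Einsetzen von t = 2, finden wir a = -1838.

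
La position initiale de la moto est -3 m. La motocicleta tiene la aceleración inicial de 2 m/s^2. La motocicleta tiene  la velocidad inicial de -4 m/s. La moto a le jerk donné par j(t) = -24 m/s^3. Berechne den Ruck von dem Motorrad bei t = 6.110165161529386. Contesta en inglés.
From the given jerk equation j(t) = -24, we substitute t = 6.110165161529386 to get j = -24.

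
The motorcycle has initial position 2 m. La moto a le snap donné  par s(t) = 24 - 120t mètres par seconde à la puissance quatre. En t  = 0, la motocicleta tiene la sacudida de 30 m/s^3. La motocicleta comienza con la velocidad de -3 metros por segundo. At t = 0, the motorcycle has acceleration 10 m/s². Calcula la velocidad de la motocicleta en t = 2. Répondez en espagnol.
Partiendo del snap s(t) = 24 - 120·t, tomamos 3 integrales. Tomando ∫s(t)dt y aplicando j(0) = 30, encontramos j(t) = -60·t^2 + 24·t + 30. La integral de la sacudida, con a(0) = 10, da la aceleración: a(t) = -20·t^3 + 12·t^2 + 30·t + 10. La antiderivada de la aceleración es la velocidad. Usando v(0) = -3, obtenemos v(t) = -5·t^4 + 4·t^3 + 15·t^2 + 10·t - 3. De la ecuación de la velocidad v(t) = -5·t^4 + 4·t^3 + 15·t^2 + 10·t - 3, sustituimos t = 2 para obtener v = 29.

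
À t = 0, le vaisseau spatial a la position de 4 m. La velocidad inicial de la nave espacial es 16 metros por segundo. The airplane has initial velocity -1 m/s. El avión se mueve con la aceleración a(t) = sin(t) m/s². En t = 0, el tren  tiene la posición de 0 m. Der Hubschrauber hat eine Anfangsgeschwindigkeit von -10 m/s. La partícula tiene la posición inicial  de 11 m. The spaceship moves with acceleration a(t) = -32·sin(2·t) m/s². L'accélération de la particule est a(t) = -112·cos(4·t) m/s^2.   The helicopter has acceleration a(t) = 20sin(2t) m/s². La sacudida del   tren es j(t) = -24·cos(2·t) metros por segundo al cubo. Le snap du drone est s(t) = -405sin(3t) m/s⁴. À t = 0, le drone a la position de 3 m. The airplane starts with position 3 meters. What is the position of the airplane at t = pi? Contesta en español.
Debemos encontrar la antiderivada de nuestra ecuación de la aceleración a(t) = sin(t) 2 veces. La integral de la aceleración es la velocidad. Usando v(0) = -1, obtenemos v(t) = -cos(t). La integral de la velocidad, con x(0) = 3, da la posición: x(t) = 3 - sin(t). Usando x(t) = 3 - sin(t) y sustituyendo t = pi, encontramos x = 3.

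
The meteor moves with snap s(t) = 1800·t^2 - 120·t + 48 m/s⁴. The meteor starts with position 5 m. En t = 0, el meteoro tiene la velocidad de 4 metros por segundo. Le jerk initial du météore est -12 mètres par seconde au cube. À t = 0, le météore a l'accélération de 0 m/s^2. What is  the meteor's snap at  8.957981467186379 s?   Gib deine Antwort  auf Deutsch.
Aus der Gleichung für den Snap s(t) = 1800·t^2 - 120·t + 48, setzen wir t = 8.957981467186379 ein und erhalten s = 143414.819763556.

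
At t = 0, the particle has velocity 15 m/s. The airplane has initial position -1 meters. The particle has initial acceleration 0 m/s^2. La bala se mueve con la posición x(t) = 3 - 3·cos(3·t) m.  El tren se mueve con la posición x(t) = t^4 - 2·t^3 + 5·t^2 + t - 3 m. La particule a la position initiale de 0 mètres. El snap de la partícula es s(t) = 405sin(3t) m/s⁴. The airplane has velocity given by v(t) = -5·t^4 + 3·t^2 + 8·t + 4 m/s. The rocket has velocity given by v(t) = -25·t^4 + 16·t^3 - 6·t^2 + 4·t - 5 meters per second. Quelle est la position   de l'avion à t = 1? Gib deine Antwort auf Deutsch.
Ausgehend von der Geschwindigkeit v(t) = -5·t^4 + 3·t^2 + 8·t + 4, nehmen wir 1 Integral. Durch Integration von der Geschwindigkeit und Verwendung der Anfangsbedingung x(0) = -1, erhalten wir x(t) = -t^5 + t^3 + 4·t^2 + 4·t - 1. Wir haben die Position x(t) = -t^5 + t^3 + 4·t^2 + 4·t - 1. Durch Einsetzen von t = 1: x(1) = 7.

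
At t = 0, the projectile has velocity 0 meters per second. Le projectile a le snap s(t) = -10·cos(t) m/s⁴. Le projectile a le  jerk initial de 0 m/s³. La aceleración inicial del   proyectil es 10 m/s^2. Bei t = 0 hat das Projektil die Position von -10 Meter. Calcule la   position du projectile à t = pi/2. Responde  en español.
Partiendo del snap s(t) = -10·cos(t), tomamos 4 antiderivadas. La antiderivada del snap, con j(0) = 0, da la sacudida: j(t) = -10·sin(t). Integrando la sacudida y usando la condición inicial a(0) = 10, obtenemos a(t) = 10·cos(t). La integral de la aceleración, con v(0) = 0, da la velocidad: v(t) = 10·sin(t). La antiderivada de la velocidad es la posición. Usando x(0) = -10, obtenemos x(t) = -10·cos(t). De la ecuación de la posición x(t) = -10·cos(t), sustituimos t = pi/2 para obtener x = 0.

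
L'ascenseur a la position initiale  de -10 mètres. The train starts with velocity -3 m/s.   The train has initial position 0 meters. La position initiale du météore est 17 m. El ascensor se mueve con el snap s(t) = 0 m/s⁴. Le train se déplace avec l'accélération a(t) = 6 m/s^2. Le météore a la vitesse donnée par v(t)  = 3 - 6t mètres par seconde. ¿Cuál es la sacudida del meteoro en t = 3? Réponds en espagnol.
Partiendo de la velocidad v(t) = 3 - 6·t, tomamos 2 derivadas. Derivando la velocidad, obtenemos la aceleración: a(t) = -6. La derivada de la aceleración da la sacudida: j(t) = 0. Usando j(t) = 0 y sustituyendo t = 3, encontramos j = 0.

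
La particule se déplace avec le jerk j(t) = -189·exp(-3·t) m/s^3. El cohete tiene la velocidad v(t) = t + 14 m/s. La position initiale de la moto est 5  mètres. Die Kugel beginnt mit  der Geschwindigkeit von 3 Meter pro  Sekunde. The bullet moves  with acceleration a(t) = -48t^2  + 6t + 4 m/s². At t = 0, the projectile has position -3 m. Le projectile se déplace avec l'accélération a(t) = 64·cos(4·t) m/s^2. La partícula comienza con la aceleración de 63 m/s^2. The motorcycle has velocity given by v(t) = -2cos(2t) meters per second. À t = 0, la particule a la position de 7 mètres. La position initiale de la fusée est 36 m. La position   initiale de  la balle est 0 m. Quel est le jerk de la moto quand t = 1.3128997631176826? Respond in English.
We must differentiate our velocity equation v(t) = -2·cos(2·t) 2 times. The derivative of velocity gives acceleration: a(t) = 4·sin(2·t). Taking d/dt of a(t), we find j(t) = 8·cos(2·t). We have jerk j(t) = 8·cos(2·t). Substituting t = 1.3128997631176826: j(1.3128997631176826) = -6.95921444598402.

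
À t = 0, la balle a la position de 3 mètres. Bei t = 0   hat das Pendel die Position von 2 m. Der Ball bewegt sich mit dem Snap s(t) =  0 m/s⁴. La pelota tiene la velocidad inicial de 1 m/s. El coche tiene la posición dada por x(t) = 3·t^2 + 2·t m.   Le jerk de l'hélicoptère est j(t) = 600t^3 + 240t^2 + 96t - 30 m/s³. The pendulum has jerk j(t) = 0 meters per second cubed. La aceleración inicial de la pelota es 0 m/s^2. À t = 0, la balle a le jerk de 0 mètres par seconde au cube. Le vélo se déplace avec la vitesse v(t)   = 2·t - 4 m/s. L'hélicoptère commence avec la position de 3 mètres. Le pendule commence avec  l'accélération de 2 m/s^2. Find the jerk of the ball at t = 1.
To find the answer, we compute 1 integral of s(t) = 0. Integrating snap and using the initial condition j(0) = 0, we get j(t) = 0. From the given jerk equation j(t) = 0, we substitute t = 1 to get j = 0.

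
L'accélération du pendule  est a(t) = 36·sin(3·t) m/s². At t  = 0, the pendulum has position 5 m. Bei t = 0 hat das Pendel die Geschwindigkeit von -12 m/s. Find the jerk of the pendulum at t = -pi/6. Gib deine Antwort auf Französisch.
Nous devons dériver notre équation de l'accélération a(t) = 36·sin(3·t) 1 fois. En dérivant l'accélération, nous obtenons le jerk: j(t) = 108·cos(3·t). Nous avons le jerk j(t) = 108·cos(3·t). En substituant t = -pi/6: j(-pi/6) = 0.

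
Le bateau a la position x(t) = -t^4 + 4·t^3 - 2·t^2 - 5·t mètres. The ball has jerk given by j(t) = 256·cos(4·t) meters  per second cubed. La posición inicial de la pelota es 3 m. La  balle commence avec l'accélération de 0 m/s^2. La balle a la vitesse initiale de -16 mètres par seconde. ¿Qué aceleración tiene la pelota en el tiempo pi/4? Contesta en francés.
Nous devons trouver l'intégrale de notre équation du jerk j(t) = 256·cos(4·t) 1 fois. La primitive du jerk est l'accélération. En utilisant a(0) = 0, nous obtenons a(t) = 64·sin(4·t). En utilisant a(t) = 64·sin(4·t) et en substituant t = pi/4, nous trouvons a = 0.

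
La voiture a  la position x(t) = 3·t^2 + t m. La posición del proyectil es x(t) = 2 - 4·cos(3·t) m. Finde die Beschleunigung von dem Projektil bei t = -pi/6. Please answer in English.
We must differentiate our position equation x(t) = 2 - 4·cos(3·t) 2 times. Taking d/dt of x(t), we find v(t) = 12·sin(3·t). The derivative of velocity gives acceleration: a(t) = 36·cos(3·t). Using a(t) = 36·cos(3·t) and substituting t = -pi/6, we find a = 0.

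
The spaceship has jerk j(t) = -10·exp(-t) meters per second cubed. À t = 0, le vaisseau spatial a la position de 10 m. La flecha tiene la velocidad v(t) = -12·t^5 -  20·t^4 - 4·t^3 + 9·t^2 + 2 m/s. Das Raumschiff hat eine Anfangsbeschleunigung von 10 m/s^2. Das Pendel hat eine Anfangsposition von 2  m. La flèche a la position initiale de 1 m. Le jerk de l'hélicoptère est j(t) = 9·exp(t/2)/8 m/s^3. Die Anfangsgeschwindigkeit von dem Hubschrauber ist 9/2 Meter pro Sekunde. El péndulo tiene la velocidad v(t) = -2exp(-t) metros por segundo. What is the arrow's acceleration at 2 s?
To solve this, we need to take 1 derivative of our velocity equation v(t) = -12·t^5 - 20·t^4 - 4·t^3 + 9·t^2 + 2. Taking d/dt of v(t), we find a(t) = -60·t^4 - 80·t^3 - 12·t^2 + 18·t. From the given acceleration equation a(t) = -60·t^4 - 80·t^3 - 12·t^2 + 18·t, we substitute t = 2 to get a = -1612.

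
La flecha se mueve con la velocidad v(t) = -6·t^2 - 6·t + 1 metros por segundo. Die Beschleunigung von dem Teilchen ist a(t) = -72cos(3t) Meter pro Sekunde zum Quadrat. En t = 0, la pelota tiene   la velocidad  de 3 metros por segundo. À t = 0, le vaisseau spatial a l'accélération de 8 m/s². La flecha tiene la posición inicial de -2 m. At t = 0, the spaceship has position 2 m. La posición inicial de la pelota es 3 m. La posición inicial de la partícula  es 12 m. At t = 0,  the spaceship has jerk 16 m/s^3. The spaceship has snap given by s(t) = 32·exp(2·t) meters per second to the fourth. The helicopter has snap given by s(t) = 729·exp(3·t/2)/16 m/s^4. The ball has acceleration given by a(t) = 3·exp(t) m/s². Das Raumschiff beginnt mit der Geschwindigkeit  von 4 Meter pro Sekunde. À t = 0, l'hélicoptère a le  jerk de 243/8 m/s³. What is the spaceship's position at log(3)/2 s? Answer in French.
En partant du snap s(t) = 32·exp(2·t), nous prenons 4 primitives. L'intégrale du snap, avec j(0) = 16, donne le jerk: j(t) = 16·exp(2·t). L'intégrale du jerk est l'accélération. En utilisant a(0) = 8, nous obtenons a(t) = 8·exp(2·t). En prenant ∫a(t)dt et en appliquant v(0) = 4, nous trouvons v(t) = 4·exp(2·t). En intégrant la vitesse et en utilisant la condition initiale x(0) = 2, nous obtenons x(t) = 2·exp(2·t). Nous avons la position x(t) = 2·exp(2·t). En substituant t = log(3)/2: x(log(3)/2) = 6.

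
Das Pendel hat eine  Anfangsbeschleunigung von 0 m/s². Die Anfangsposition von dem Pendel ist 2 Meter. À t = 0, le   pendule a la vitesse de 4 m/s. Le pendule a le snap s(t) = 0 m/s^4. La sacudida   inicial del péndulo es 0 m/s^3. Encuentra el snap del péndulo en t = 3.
De la ecuación del snap s(t) = 0, sustituimos t = 3 para obtener s = 0.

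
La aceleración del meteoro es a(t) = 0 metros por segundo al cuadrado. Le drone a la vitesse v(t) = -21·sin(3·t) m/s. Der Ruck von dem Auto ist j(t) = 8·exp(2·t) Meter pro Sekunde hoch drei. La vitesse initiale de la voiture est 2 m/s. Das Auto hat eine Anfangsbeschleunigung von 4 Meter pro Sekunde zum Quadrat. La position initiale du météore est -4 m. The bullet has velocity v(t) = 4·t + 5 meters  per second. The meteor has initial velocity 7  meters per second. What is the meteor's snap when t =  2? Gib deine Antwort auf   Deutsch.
Wir müssen unsere Gleichung für die Beschleunigung a(t) = 0 2-mal ableiten. Durch Ableiten von der Beschleunigung erhalten wir den Ruck: j(t) = 0. Mit d/dt von j(t) finden wir s(t) = 0. Aus der Gleichung für den Snap s(t) = 0, setzen wir t = 2 ein und erhalten s = 0.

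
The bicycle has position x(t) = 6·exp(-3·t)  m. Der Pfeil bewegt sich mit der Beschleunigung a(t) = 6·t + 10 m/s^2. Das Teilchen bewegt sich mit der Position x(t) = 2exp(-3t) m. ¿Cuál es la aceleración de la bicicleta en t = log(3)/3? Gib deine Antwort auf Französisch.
Nous devons dériver notre équation de la position x(t) = 6·exp(-3·t) 2 fois. La dérivée de la position donne la vitesse: v(t) = -18·exp(-3·t). En prenant d/dt de v(t), nous trouvons a(t) = 54·exp(-3·t). De l'équation de l'accélération a(t) = 54·exp(-3·t), nous substituons t = log(3)/3 pour obtenir a = 18.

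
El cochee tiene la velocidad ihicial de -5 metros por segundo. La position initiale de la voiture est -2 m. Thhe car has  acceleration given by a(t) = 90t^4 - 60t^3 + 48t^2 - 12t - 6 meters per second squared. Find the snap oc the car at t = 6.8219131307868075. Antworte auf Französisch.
En partant de l'accélération a(t) = 90·t^4 - 60·t^3 + 48·t^2 - 12·t - 6, nous prenons 2 dérivées. La dérivée de l'accélération donne le jerk: j(t) = 360·t^3 - 180·t^2 + 96·t - 12. En prenant d/dt de j(t), nous trouvons s(t) = 1080·t^2 - 360·t + 96. Nous avons le snap s(t) = 1080·t^2 - 360·t + 96. En substituant t = 6.8219131307868075: s(6.8219131307868075) = 47901.6899380383.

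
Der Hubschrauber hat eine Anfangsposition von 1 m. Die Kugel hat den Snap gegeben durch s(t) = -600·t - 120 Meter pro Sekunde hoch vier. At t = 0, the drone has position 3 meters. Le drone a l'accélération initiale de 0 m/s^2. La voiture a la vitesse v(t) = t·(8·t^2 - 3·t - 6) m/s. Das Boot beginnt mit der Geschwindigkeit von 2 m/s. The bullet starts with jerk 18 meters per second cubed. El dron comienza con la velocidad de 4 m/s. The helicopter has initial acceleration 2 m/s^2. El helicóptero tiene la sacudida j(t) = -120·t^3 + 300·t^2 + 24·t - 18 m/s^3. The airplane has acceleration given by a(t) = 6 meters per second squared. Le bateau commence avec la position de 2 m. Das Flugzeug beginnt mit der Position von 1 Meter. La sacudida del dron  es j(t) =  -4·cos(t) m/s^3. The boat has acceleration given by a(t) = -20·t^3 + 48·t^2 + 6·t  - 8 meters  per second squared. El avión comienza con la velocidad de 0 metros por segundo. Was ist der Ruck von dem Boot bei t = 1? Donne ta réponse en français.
Nous devons dériver notre équation de l'accélération a(t) = -20·t^3 + 48·t^2 + 6·t - 8 1 fois. En dérivant l'accélération, nous obtenons le jerk: j(t) = -60·t^2 + 96·t + 6. En utilisant j(t) = -60·t^2 + 96·t + 6 et en substituant t = 1, nous trouvons j = 42.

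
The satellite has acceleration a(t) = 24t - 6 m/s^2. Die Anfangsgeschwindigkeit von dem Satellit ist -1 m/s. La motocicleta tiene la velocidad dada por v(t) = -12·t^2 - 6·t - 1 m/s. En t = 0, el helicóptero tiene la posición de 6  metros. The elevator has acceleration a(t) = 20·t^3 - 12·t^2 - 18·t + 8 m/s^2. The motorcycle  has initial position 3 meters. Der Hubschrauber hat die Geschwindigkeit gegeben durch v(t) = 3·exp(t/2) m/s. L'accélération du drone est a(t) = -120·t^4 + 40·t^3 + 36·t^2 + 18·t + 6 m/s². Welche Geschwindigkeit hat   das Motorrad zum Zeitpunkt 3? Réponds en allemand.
Wir haben die Geschwindigkeit v(t) = -12·t^2 - 6·t - 1. Durch Einsetzen von t = 3: v(3) = -127.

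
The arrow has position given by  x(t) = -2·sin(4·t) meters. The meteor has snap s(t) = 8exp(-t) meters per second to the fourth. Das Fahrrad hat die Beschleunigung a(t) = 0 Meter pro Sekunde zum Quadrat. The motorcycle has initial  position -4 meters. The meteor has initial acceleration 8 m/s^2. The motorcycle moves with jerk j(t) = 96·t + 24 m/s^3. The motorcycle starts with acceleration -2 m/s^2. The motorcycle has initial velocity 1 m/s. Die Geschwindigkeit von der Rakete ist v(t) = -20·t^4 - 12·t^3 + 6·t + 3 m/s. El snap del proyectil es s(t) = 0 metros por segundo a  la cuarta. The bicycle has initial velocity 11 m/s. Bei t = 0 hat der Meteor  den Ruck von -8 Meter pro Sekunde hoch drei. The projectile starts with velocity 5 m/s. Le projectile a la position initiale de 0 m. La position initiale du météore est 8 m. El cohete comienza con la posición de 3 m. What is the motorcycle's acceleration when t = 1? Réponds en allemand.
Wir müssen unsere Gleichung für den Ruck j(t) = 96·t + 24 1-mal integrieren. Durch Integration von dem Ruck und Verwendung der Anfangsbedingung a(0) = -2, erhalten wir a(t) = 48·t^2 + 24·t - 2. Mit a(t) = 48·t^2 + 24·t - 2 und Einsetzen von t = 1, finden wir a = 70.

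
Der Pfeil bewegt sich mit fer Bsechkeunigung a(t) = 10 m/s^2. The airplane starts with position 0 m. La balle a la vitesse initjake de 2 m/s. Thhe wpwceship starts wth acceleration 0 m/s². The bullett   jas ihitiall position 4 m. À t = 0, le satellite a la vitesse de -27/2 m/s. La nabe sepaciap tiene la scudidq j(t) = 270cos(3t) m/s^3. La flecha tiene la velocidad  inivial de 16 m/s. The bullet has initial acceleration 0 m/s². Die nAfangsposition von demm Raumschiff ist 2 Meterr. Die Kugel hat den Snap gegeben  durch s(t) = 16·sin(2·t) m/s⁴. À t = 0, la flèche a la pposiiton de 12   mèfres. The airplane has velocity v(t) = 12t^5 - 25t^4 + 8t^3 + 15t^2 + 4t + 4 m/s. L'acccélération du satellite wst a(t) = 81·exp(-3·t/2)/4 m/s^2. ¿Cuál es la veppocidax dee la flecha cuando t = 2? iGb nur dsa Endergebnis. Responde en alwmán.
Bei t = 2, v = 36.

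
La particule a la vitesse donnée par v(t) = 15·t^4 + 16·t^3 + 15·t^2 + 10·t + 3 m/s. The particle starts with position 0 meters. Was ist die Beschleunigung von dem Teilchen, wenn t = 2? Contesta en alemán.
Wir müssen unsere Gleichung für die Geschwindigkeit v(t) = 15·t^4 + 16·t^3 + 15·t^2 + 10·t + 3 1-mal ableiten. Mit d/dt von v(t) finden wir a(t) = 60·t^3 + 48·t^2 + 30·t + 10. Wir haben die Beschleunigung a(t) = 60·t^3 + 48·t^2 + 30·t + 10. Durch Einsetzen von t = 2: a(2) = 742.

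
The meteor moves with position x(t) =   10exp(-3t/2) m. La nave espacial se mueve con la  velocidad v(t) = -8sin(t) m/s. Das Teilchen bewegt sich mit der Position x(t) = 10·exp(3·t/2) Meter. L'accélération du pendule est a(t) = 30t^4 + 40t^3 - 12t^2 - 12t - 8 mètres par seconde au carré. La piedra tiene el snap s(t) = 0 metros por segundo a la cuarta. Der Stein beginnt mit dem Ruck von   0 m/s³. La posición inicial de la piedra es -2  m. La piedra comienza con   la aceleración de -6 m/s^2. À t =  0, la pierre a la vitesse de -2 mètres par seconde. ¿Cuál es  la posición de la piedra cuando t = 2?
Partiendo del snap s(t) = 0, tomamos 4 integrales. Tomando ∫s(t)dt y aplicando j(0) = 0, encontramos j(t) = 0. La antiderivada de la sacudida es la aceleración. Usando a(0) = -6, obtenemos a(t) = -6. Integrando la aceleración y usando la condición inicial v(0) = -2, obtenemos v(t) = -6·t - 2. La integral de la velocidad es la posición. Usando x(0) = -2, obtenemos x(t) = -3·t^2 - 2·t - 2. Usando x(t) = -3·t^2 - 2·t - 2 y sustituyendo t = 2, encontramos x = -18.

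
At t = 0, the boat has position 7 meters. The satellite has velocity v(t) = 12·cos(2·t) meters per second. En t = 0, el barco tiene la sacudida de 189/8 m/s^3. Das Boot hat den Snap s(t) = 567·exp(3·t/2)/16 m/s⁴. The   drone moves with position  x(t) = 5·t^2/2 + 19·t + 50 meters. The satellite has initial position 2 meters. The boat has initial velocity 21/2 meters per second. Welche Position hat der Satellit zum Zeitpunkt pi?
Wir müssen das Integral unserer Gleichung für die Geschwindigkeit v(t) = 12·cos(2·t) 1-mal finden. Mit ∫v(t)dt und Anwendung von x(0) = 2, finden wir x(t) = 6·sin(2·t) + 2. Mit x(t) = 6·sin(2·t) + 2 und Einsetzen von t = pi, finden wir x = 2.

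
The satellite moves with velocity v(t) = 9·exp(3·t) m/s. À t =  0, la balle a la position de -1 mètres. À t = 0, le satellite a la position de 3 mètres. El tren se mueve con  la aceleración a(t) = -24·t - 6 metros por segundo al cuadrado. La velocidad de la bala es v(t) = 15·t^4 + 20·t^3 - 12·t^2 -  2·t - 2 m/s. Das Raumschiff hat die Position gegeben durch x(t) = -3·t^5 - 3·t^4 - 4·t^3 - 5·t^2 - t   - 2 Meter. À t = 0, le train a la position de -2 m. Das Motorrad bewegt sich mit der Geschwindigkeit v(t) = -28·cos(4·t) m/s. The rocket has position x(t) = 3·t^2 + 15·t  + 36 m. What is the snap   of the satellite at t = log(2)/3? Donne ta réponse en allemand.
Um dies zu lösen, müssen wir 3 Ableitungen unserer Gleichung für die Geschwindigkeit v(t) = 9·exp(3·t) nehmen. Durch Ableiten von der Geschwindigkeit erhalten wir die Beschleunigung: a(t) = 27·exp(3·t). Mit d/dt von a(t) finden wir j(t) = 81·exp(3·t). Mit d/dt von j(t) finden wir s(t) = 243·exp(3·t). Aus der Gleichung für den Snap s(t) = 243·exp(3·t), setzen wir t = log(2)/3 ein und erhalten s = 486.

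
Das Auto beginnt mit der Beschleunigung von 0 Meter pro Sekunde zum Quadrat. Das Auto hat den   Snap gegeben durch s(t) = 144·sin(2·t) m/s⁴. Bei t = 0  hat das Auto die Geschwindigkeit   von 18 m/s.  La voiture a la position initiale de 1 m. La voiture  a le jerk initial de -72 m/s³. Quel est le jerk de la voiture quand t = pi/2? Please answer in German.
Um dies zu lösen, müssen wir 1 Stammfunktion unserer Gleichung für den Snap s(t) = 144·sin(2·t) finden. Durch Integration von dem Snap und Verwendung der Anfangsbedingung j(0) = -72, erhalten wir j(t) = -72·cos(2·t). Aus der Gleichung für den Ruck j(t) = -72·cos(2·t), setzen wir t = pi/2 ein und erhalten j = 72.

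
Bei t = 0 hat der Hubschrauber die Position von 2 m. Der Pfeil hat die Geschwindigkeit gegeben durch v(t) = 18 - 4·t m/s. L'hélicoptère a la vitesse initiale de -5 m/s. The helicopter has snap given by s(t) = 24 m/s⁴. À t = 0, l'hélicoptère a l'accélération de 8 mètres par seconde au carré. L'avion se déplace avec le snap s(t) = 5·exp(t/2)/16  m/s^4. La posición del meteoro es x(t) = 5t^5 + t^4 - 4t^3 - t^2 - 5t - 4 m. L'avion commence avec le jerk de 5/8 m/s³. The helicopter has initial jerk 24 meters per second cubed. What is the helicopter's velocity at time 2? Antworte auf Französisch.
Pour résoudre ceci, nous devons prendre 3 primitives de notre équation du snap s(t) = 24. En intégrant le snap et en utilisant la condition initiale j(0) = 24, nous obtenons j(t) = 24·t + 24. En prenant ∫j(t)dt et en appliquant a(0) = 8, nous trouvons a(t) = 12·t^2 + 24·t + 8. La primitive de l'accélération est la vitesse. En utilisant v(0) = -5, nous obtenons v(t) = 4·t^3 + 12·t^2 + 8·t - 5. En utilisant v(t) = 4·t^3 + 12·t^2 + 8·t - 5 et en substituant t = 2, nous trouvons v = 91.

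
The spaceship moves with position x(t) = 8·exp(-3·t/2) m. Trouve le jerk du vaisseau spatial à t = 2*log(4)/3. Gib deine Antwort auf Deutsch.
Um dies zu lösen, müssen wir 3 Ableitungen unserer Gleichung für die Position x(t) = 8·exp(-3·t/2) nehmen. Durch Ableiten von der Position erhalten wir die Geschwindigkeit: v(t) = -12·exp(-3·t/2). Die Ableitung von der Geschwindigkeit ergibt die Beschleunigung: a(t) = 18·exp(-3·t/2). Mit d/dt von a(t) finden wir j(t) = -27·exp(-3·t/2). Wir haben den Ruck j(t) = -27·exp(-3·t/2). Durch Einsetzen von t = 2*log(4)/3: j(2*log(4)/3) = -27/4.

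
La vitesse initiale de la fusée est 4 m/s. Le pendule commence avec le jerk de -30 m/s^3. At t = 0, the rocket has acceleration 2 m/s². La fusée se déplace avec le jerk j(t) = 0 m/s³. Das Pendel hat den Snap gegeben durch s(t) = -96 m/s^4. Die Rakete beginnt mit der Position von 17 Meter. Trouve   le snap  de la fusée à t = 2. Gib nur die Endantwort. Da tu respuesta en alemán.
Der Snap bei t = 2 ist s = 0.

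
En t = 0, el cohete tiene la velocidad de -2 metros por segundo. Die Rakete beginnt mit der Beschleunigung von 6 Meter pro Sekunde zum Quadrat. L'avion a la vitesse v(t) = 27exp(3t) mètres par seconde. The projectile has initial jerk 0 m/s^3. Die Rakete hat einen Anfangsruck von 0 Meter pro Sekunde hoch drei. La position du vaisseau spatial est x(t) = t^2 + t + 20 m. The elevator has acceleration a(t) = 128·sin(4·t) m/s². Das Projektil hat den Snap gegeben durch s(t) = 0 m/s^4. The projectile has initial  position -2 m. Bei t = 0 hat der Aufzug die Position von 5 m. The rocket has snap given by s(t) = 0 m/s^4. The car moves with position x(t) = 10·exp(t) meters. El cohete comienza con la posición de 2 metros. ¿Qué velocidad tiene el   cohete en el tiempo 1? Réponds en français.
En partant du snap s(t) = 0, nous prenons 3 intégrales. En intégrant le snap et en utilisant la condition initiale j(0) = 0, nous obtenons j(t) = 0. En prenant ∫j(t)dt et en appliquant a(0) = 6, nous trouvons a(t) = 6. La primitive de l'accélération, avec v(0) = -2, donne la vitesse: v(t) = 6·t - 2. En utilisant v(t) = 6·t - 2 et en substituant t = 1, nous trouvons v = 4.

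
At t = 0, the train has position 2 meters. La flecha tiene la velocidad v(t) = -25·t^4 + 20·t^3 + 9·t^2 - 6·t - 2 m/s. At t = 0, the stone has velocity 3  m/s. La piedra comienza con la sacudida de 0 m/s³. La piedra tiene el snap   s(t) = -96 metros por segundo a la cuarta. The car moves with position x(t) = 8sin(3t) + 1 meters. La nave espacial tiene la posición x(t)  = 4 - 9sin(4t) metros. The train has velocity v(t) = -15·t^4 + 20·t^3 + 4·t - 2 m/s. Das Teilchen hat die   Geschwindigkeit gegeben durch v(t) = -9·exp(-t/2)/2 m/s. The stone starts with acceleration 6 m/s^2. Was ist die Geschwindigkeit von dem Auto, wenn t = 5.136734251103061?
Ausgehend von der Position x(t) = 8·sin(3·t) + 1, nehmen wir 1 Ableitung. Durch Ableiten von der Position erhalten wir die Geschwindigkeit: v(t) = 24·cos(3·t). Aus der Gleichung für die Geschwindigkeit v(t) = 24·cos(3·t), setzen wir t = 5.136734251103061 ein und erhalten v = -22.9439017464689.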